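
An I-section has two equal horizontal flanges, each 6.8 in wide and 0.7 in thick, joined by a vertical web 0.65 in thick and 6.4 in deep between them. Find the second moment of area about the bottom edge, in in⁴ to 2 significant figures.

I_base ≈ 340 in⁴

Decompose the section into non-overlapping parts with the origin at the bottom-left of its bounding rectangle.
Bottom flange: 6.8 × 0.7, A = 4.76 in², y = 0.35 in, Ī = 0.1944 in⁴.
Web: 0.65 × 6.4, A = 4.16 in², y = 3.9 in, Ī = 14.2 in⁴.
Top flange: 6.8 × 0.7, A = 4.76 in², y = 7.45 in, Ī = 0.1944 in⁴.
Transfer each piece to a horizontal axis along the bottom face using Ī + A·d² with d = y − 0:
  bottom flange: d = 0.35 in → contributes +0.7775 in⁴
  web: d = 3.9 in → contributes +77.47 in⁴
  top flange: d = 7.45 in → contributes +264.4 in⁴
Total I = 342.6 in⁴.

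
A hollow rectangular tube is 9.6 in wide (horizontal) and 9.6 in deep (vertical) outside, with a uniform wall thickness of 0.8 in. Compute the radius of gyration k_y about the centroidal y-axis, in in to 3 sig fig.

k_y ≈ 3.61 in

Decompose the section into non-overlapping parts with the origin at the bottom-left of its bounding rectangle.
Outer rectangle: 9.6 × 9.6, A = 92.16 in², x = 4.8 in, Ī = 707.79 in⁴.
Inner void (subtracted): 8 × 8, A = 64 in², x = 4.8 in, Ī = 341.33 in⁴.
By symmetry the centroid is at mid-width, x̄ = 4.8 in.
All pieces are centred on the centroidal y-axis, so I = ΣĪ (holes subtracted) = 366.46 in⁴.
Radius of gyration: k = √(I/A) = √(366.46 / 28.16) = 3.6074 in.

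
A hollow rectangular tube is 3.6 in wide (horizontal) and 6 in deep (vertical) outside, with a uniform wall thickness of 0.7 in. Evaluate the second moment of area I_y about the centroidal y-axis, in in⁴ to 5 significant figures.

Decompose the section into non-overlapping parts with the origin at the bottom-left of its bounding rectangle.
Outer rectangle: 3.6 × 6, A = 21.6 in², x = 1.8 in, Ī = 23.328 in⁴.
Inner void (subtracted): 2.2 × 4.6, A = 10.12 in², x = 1.8 in, Ī = 4.081733 in⁴.
By symmetry the centroid is at mid-width, x̄ = 1.8 in.
All pieces are centred on the centroidal y-axis, so I = ΣĪ (holes subtracted) = 19.24627 in⁴.

I_y ≈ 19.246 in⁴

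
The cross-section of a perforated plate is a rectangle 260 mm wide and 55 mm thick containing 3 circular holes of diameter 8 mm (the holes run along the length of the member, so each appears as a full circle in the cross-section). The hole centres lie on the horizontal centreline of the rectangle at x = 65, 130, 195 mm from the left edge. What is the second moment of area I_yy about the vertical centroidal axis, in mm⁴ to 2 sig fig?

Treat the section as a set of non-overlapping primitives; coordinates are from the bounding-box lower-left.
Plate: 260 × 55, A = 14 300 mm², x = 130 mm, Ī = 80 556 667 mm⁴.
Hole 1 (subtracted): ⌀8, A = 50.27 mm², x = 65 mm, Ī = 201.1 mm⁴.
Hole 2 (subtracted): ⌀8, A = 50.27 mm², x = 130 mm, Ī = 201.1 mm⁴.
Hole 3 (subtracted): ⌀8, A = 50.27 mm², x = 195 mm, Ī = 201.1 mm⁴.
By symmetry the centroid is at mid-width, x̄ = 130 mm.
Transfer each piece to the vertical centroidal axis using Ī + A·d² with d = x − 130:
  plate: d = 0 mm → contributes +80 556 667 mm⁴
  hole 1: d = -65 mm → contributes −212 573 mm⁴
  hole 2: d = 0 mm → contributes −201.1 mm⁴
  hole 3: d = 65 mm → contributes −212 573 mm⁴
Total I = 80 131 320 mm⁴.

I_yy ≈ 8.0 × 10⁷ mm⁴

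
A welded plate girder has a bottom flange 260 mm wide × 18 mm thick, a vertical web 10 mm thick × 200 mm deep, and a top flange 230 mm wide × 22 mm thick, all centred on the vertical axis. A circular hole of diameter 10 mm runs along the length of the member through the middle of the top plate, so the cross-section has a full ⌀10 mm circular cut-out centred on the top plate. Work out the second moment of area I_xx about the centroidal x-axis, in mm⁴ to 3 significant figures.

I_xx ≈ 1.24 × 10⁸ mm⁴

Decompose the section into non-overlapping parts with the origin at the bottom-left of its bounding rectangle.
Bottom plate: 260 × 18, A = 4 680 mm², y = 9 mm, Ī = 126 360 mm⁴.
Web plate: 10 × 200, A = 2 000 mm², y = 118 mm, Ī = 6 666 667 mm⁴.
Top plate: 230 × 22, A = 5 060 mm², y = 229 mm, Ī = 204 087 mm⁴.
Hole (subtracted): ⌀10, A = 78.54 mm², y = 229 mm, Ī = 490.87 mm⁴.
Centroid: ȳ = ΣA·y / ΣA = 121.67 mm.
Transfer each piece to the centroidal x-axis using Ī + A·d² with d = y − 121.67:
  bottom plate: d = -112.67 mm → contributes +59 538 973 mm⁴
  web plate: d = -3.6721 mm → contributes +6 693 635 mm⁴
  top plate: d = 107.33 mm → contributes +58 491 631 mm⁴
  hole: d = 107.33 mm → contributes −905 213 mm⁴
Total I = 123 819 026 mm⁴.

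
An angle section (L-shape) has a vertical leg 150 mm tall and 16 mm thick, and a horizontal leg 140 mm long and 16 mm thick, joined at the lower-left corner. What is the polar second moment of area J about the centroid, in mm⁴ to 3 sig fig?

Treat the section as a set of non-overlapping primitives; coordinates are from the bounding-box lower-left.
Vertical leg: 16 × 150, A = 2 400 mm², y = 75 mm, Ī = 4 500 000 mm⁴.
Horizontal leg (remainder): 124 × 16, A = 1 984 mm², y = 8 mm, Ī = 42 325 mm⁴.
Centroid: ȳ = ΣA·y / ΣA = 44.679 mm.
Transfer each piece to the centroidal x-axis using Ī + A·d² with d = y − 44.679:
  vertical leg: d = 30.321 mm → contributes +6 706 496 mm⁴
  horizontal leg (remainder): d = -36.679 mm → contributes +2 711 473 mm⁴
Total I = 9 417 969 mm⁴.
For the y-axis: x̄ = 39.679 mm.
Repeating about the centroidal y-axis gives I_y = 7 915 409 mm⁴.
Polar second moment: J = I_x + I_y = 17 333 378 mm⁴.

J ≈ 1.73 × 10⁷ mm⁴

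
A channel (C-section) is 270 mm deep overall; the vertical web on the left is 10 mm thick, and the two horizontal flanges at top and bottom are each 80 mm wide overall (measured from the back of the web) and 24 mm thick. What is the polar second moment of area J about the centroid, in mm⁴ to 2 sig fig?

J ≈ 7.1 × 10⁷ mm⁴

Treat the section as a set of non-overlapping primitives; coordinates are from the bounding-box lower-left.
Web: 10 × 270, A = 2 700 mm², y = 135 mm, Ī = 16 402 500 mm⁴.
Top flange (beyond web): 70 × 24, A = 1 680 mm², y = 258 mm, Ī = 80 640 mm⁴.
Bottom flange (beyond web): 70 × 24, A = 1 680 mm², y = 12 mm, Ī = 80 640 mm⁴.
By symmetry the centroid is at mid-height, ȳ = 135 mm.
Transfer each piece to the centroidal x-axis using Ī + A·d² with d = y − 135:
  web: d = 0 mm → contributes +16 402 500 mm⁴
  top flange (beyond web): d = 123 mm → contributes +25 497 360 mm⁴
  bottom flange (beyond web): d = -123 mm → contributes +25 497 360 mm⁴
Total I = 67 397 220 mm⁴.
For the y-axis: x̄ = 27.18 mm.
Repeating about the centroidal y-axis gives I_y = 3 789 748 mm⁴.
Polar second moment: J = I_x + I_y = 71 186 968 mm⁴.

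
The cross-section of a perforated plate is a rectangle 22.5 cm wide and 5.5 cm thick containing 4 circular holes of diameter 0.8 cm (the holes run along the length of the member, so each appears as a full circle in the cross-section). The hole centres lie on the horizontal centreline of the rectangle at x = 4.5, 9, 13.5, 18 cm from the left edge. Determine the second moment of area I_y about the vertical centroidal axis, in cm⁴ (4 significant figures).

Treat the section as a set of non-overlapping primitives; coordinates are from the bounding-box lower-left.
Plate: 22.5 × 5.5, A = 123.75 cm², x = 11.25 cm, Ī = 5220.7 cm⁴.
Hole 1 (subtracted): ⌀0.8, A = 0.502655 cm², x = 4.5 cm, Ī = 0.0201062 cm⁴.
Hole 2 (subtracted): ⌀0.8, A = 0.502655 cm², x = 9 cm, Ī = 0.0201062 cm⁴.
Hole 3 (subtracted): ⌀0.8, A = 0.502655 cm², x = 13.5 cm, Ī = 0.0201062 cm⁴.
Hole 4 (subtracted): ⌀0.8, A = 0.502655 cm², x = 18 cm, Ī = 0.0201062 cm⁴.
By symmetry the centroid is at mid-width, x̄ = 11.25 cm.
Transfer each piece to the vertical centroidal axis using Ī + A·d² with d = x − 11.25:
  plate: d = 0 cm → contributes +5220.7 cm⁴
  hole 1: d = -6.75 cm → contributes −22.9223 cm⁴
  hole 2: d = -2.25 cm → contributes −2.5648 cm⁴
  hole 3: d = 2.25 cm → contributes −2.5648 cm⁴
  hole 4: d = 6.75 cm → contributes −22.9223 cm⁴
Total I = 5169.73 cm⁴.

I_y ≈ 5170 cm⁴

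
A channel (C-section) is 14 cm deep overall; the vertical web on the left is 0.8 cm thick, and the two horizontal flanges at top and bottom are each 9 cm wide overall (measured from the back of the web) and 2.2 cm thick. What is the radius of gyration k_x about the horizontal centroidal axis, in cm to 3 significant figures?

k_x ≈ 5.54 cm

Treat the section as a set of non-overlapping primitives; coordinates are from the bounding-box lower-left.
Web: 0.8 × 14, A = 11.2 cm², y = 7 cm, Ī = 182.93 cm⁴.
Top flange (beyond web): 8.2 × 2.2, A = 18.04 cm², y = 12.9 cm, Ī = 7.2761 cm⁴.
Bottom flange (beyond web): 8.2 × 2.2, A = 18.04 cm², y = 1.1 cm, Ī = 7.2761 cm⁴.
By symmetry the centroid is at mid-height, ȳ = 7 cm.
Transfer each piece to the horizontal centroidal axis using Ī + A·d² with d = y − 7:
  web: d = 0 cm → contributes +182.93 cm⁴
  top flange (beyond web): d = 5.9 cm → contributes +635.25 cm⁴
  bottom flange (beyond web): d = -5.9 cm → contributes +635.25 cm⁴
Total I = 1453.4 cm⁴.
Radius of gyration: k = √(I/A) = √(1453.4 / 47.28) = 5.5444 cm.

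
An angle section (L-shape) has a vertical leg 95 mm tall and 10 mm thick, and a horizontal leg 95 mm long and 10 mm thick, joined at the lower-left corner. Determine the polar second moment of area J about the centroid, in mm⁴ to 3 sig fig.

Treat the section as a set of non-overlapping primitives; coordinates are from the bounding-box lower-left.
Vertical leg: 10 × 95, A = 950 mm², y = 47.5 mm, Ī = 714 479 mm⁴.
Horizontal leg (remainder): 85 × 10, A = 850 mm², y = 5 mm, Ī = 7083.3 mm⁴.
Centroid: ȳ = ΣA·y / ΣA = 27.431 mm.
Transfer each piece to the centroidal x-axis using Ī + A·d² with d = y − 27.431:
  vertical leg: d = 20.069 mm → contributes +1 097 123 mm⁴
  horizontal leg (remainder): d = -22.431 mm → contributes +434 744 mm⁴
Total I = 1 531 866 mm⁴.
For the y-axis: x̄ = 27.431 mm.
Repeating about the centroidal y-axis gives I_y = 1 531 866 mm⁴.
Polar second moment: J = I_x + I_y = 3 063 733 mm⁴.

J ≈ 3.06 × 10⁶ mm⁴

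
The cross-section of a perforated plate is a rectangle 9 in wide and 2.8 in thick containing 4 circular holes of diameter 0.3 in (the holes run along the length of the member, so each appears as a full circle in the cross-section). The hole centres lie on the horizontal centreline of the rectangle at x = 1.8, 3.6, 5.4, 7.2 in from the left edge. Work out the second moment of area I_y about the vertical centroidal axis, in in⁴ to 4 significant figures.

Treat the section as a set of non-overlapping primitives; coordinates are from the bounding-box lower-left.
Plate: 9 × 2.8, A = 25.2 in², x = 4.5 in, Ī = 170.1 in⁴.
Hole 1 (subtracted): ⌀0.3, A = 0.0706858 in², x = 1.8 in, Ī = 0.000397608 in⁴.
Hole 2 (subtracted): ⌀0.3, A = 0.0706858 in², x = 3.6 in, Ī = 0.000397608 in⁴.
Hole 3 (subtracted): ⌀0.3, A = 0.0706858 in², x = 5.4 in, Ī = 0.000397608 in⁴.
Hole 4 (subtracted): ⌀0.3, A = 0.0706858 in², x = 7.2 in, Ī = 0.000397608 in⁴.
By symmetry the centroid is at mid-width, x̄ = 4.5 in.
Transfer each piece to the vertical centroidal axis using Ī + A·d² with d = x − 4.5:
  plate: d = 0 in → contributes +170.1 in⁴
  hole 1: d = -2.7 in → contributes −0.515697 in⁴
  hole 2: d = -0.9 in → contributes −0.0576531 in⁴
  hole 3: d = 0.9 in → contributes −0.0576531 in⁴
  hole 4: d = 2.7 in → contributes −0.515697 in⁴
Total I = 168.953 in⁴.

I_y ≈ 169.0 in⁴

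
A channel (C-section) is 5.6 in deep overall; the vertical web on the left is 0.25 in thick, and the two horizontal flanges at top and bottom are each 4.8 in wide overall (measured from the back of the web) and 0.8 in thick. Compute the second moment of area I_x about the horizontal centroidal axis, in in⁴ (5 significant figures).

I_x ≈ 45.980 in⁴

Decompose the section into non-overlapping parts with the origin at the bottom-left of its bounding rectangle.
Web: 0.25 × 5.6, A = 1.4 in², y = 2.8 in, Ī = 3.658667 in⁴.
Top flange (beyond web): 4.55 × 0.8, A = 3.64 in², y = 5.2 in, Ī = 0.1941333 in⁴.
Bottom flange (beyond web): 4.55 × 0.8, A = 3.64 in², y = 0.4 in, Ī = 0.1941333 in⁴.
By symmetry the centroid is at mid-height, ȳ = 2.8 in.
Transfer each piece to the horizontal centroidal axis using Ī + A·d² with d = y − 2.8:
  web: d = 0 in → contributes +3.658667 in⁴
  top flange (beyond web): d = 2.4 in → contributes +21.16053 in⁴
  bottom flange (beyond web): d = -2.4 in → contributes +21.16053 in⁴
Total I = 45.97973 in⁴.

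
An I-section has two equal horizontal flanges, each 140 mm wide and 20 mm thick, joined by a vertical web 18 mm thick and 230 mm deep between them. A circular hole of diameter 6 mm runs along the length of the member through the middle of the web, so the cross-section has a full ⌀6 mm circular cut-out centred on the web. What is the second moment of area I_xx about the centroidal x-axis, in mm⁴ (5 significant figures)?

I_xx ≈ 1.0594 × 10⁸ mm⁴

Decompose the section into non-overlapping parts with the origin at the bottom-left of its bounding rectangle.
Bottom flange: 140 × 20, A = 2 800 mm², y = 10 mm, Ī = 93333.33 mm⁴.
Web: 18 × 230, A = 4 140 mm², y = 135 mm, Ī = 18 250 500 mm⁴.
Top flange: 140 × 20, A = 2 800 mm², y = 260 mm, Ī = 93333.33 mm⁴.
Hole (subtracted): ⌀6, A = 28.27433 mm², y = 135 mm, Ī = 63.61725 mm⁴.
By symmetry the centroid is at mid-height, ȳ = 135 mm.
Transfer each piece to the centroidal x-axis using Ī + A·d² with d = y − 135:
  bottom flange: d = -125 mm → contributes +43 843 333 mm⁴
  web: d = 0 mm → contributes +18 250 500 mm⁴
  top flange: d = 125 mm → contributes +43 843 333 mm⁴
  hole: d = 0 mm → contributes −63.61725 mm⁴
Total I = 105 937 103 mm⁴.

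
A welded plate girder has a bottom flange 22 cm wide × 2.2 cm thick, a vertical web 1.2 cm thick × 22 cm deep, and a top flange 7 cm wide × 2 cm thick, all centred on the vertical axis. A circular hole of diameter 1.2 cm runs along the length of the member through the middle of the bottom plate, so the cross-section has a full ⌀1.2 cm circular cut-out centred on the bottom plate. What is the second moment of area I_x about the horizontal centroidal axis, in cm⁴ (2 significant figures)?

Decompose the section into non-overlapping parts with the origin at the bottom-left of its bounding rectangle.
Bottom plate: 22 × 2.2, A = 48.4 cm², y = 1.1 cm, Ī = 19.52 cm⁴.
Web plate: 1.2 × 22, A = 26.4 cm², y = 13.2 cm, Ī = 1 065 cm⁴.
Top plate: 7 × 2, A = 14 cm², y = 25.2 cm, Ī = 4.667 cm⁴.
Hole (subtracted): ⌀1.2, A = 1.131 cm², y = 1.1 cm, Ī = 0.1018 cm⁴.
Centroid: ȳ = ΣA·y / ΣA = 8.592 cm.
Transfer each piece to the horizontal centroidal axis using Ī + A·d² with d = y − 8.592:
  bottom plate: d = -7.492 cm → contributes +2 736 cm⁴
  web plate: d = 4.608 cm → contributes +1 625 cm⁴
  top plate: d = 16.61 cm → contributes +3 866 cm⁴
  hole: d = -7.492 cm → contributes −63.59 cm⁴
Total I = 8 164 cm⁴.

I_x ≈ 8200 cm⁴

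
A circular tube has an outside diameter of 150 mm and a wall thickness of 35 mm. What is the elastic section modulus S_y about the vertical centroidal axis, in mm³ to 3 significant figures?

Decompose the section into non-overlapping parts with the origin at the bottom-left of its bounding rectangle.
Outer circle: ⌀150, A = 17 671 mm², x = 75 mm, Ī = 24 850 489 mm⁴.
Bore (subtracted): ⌀80, A = 5026.5 mm², x = 75 mm, Ī = 2 010 619 mm⁴.
By symmetry the centroid is at mid-width, x̄ = 75 mm.
All pieces are centred on the vertical centroidal axis, so I = ΣĪ (holes subtracted) = 22 839 869 mm⁴.
Extreme fibre distance c = 75 mm; S = I/c = 304 532 mm³.

S_y ≈ 3.05 × 10⁵ mm³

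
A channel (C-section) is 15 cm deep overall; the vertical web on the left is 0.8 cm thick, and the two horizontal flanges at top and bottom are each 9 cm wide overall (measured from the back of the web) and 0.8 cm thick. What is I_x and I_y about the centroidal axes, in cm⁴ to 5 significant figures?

Decompose the section into non-overlapping parts with the origin at the bottom-left of its bounding rectangle.
Web: 0.8 × 15, A = 12 cm², y = 7.5 cm, Ī = 225 cm⁴.
Top flange (beyond web): 8.2 × 0.8, A = 6.56 cm², y = 14.6 cm, Ī = 0.3498667 cm⁴.
Bottom flange (beyond web): 8.2 × 0.8, A = 6.56 cm², y = 0.4 cm, Ī = 0.3498667 cm⁴.
By symmetry the centroid is at mid-height, ȳ = 7.5 cm.
Transfer each piece to the centroidal x-axis using Ī + A·d² with d = y − 7.5:
  web: d = 0 cm → contributes +225 cm⁴
  top flange (beyond web): d = 7.1 cm → contributes +331.0395 cm⁴
  bottom flange (beyond web): d = -7.1 cm → contributes +331.0395 cm⁴
Total I = 887.0789 cm⁴.
For the y-axis: x̄ = 2.750318 cm.
Repeating about the centroidal y-axis gives I_y = 201.0729 cm⁴.

I_x ≈ 887.08 cm⁴, I_y ≈ 201.07 cm⁴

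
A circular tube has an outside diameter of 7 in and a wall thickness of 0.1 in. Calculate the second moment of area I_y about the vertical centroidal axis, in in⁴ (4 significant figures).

I_y ≈ 12.90 in⁴

Treat the section as a set of non-overlapping primitives; coordinates are from the bounding-box lower-left.
Outer circle: ⌀7, A = 38.4845 in², x = 3.5 in, Ī = 117.859 in⁴.
Bore (subtracted): ⌀6.8, A = 36.3168 in², x = 3.5 in, Ī = 104.956 in⁴.
By symmetry the centroid is at mid-width, x̄ = 3.5 in.
All pieces are centred on the vertical centroidal axis, so I = ΣĪ (holes subtracted) = 12.9032 in⁴.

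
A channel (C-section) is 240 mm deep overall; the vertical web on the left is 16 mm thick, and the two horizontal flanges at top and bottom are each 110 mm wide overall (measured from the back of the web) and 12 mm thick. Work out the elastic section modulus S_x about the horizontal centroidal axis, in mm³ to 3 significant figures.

Split into non-overlapping primitives; take the origin at the lower-left of the bounding box.
Web: 16 × 240, A = 3 840 mm², y = 120 mm, Ī = 18 432 000 mm⁴.
Top flange (beyond web): 94 × 12, A = 1 128 mm², y = 234 mm, Ī = 13 536 mm⁴.
Bottom flange (beyond web): 94 × 12, A = 1 128 mm², y = 6 mm, Ī = 13 536 mm⁴.
By symmetry the centroid is at mid-height, ȳ = 120 mm.
Transfer each piece to the horizontal centroidal axis using Ī + A·d² with d = y − 120:
  web: d = 0 mm → contributes +18 432 000 mm⁴
  top flange (beyond web): d = 114 mm → contributes +14 673 024 mm⁴
  bottom flange (beyond web): d = -114 mm → contributes +14 673 024 mm⁴
Total I = 47 778 048 mm⁴.
Extreme fibre distance c = 120 mm; S = I/c = 398 150 mm³.

S_x ≈ 3.98 × 10⁵ mm³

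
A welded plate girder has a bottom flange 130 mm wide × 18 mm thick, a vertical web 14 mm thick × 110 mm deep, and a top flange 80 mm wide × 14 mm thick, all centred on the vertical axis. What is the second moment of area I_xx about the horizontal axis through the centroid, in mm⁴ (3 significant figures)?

I_xx ≈ 1.42 × 10⁷ mm⁴

Treat the section as a set of non-overlapping primitives; coordinates are from the bounding-box lower-left.
Bottom plate: 130 × 18, A = 2 340 mm², y = 9 mm, Ī = 63 180 mm⁴.
Web plate: 14 × 110, A = 1 540 mm², y = 73 mm, Ī = 1 552 833 mm⁴.
Top plate: 80 × 14, A = 1 120 mm², y = 135 mm, Ī = 18 293 mm⁴.
Centroid: ȳ = ΣA·y / ΣA = 56.936 mm.
Transfer each piece to the horizontal axis through the centroid using Ī + A·d² with d = y − 56.936:
  bottom plate: d = -47.936 mm → contributes +5 440 173 mm⁴
  web plate: d = 16.064 mm → contributes +1 950 234 mm⁴
  top plate: d = 78.064 mm → contributes +6 843 560 mm⁴
Total I = 14 233 966 mm⁴.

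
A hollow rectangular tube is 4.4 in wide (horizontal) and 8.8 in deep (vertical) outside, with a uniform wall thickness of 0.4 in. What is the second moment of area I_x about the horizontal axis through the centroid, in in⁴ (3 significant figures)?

Break the section into simple shapes (no overlaps), measuring from the bottom-left corner of the bounding box.
Outer rectangle: 4.4 × 8.8, A = 38.72 in², y = 4.4 in, Ī = 249.87 in⁴.
Inner void (subtracted): 3.6 × 8, A = 28.8 in², y = 4.4 in, Ī = 153.6 in⁴.
By symmetry the centroid is at mid-height, ȳ = 4.4 in.
All pieces are centred on the horizontal axis through the centroid, so I = ΣĪ (holes subtracted) = 96.273 in⁴.

I_x ≈ 96.3 in⁴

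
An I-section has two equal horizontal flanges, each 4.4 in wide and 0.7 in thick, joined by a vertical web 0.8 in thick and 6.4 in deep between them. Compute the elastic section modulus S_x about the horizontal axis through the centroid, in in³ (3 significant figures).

S_x ≈ 24.5 in³

Split into non-overlapping primitives; take the origin at the lower-left of the bounding box.
Bottom flange: 4.4 × 0.7, A = 3.08 in², y = 0.35 in, Ī = 0.12577 in⁴.
Web: 0.8 × 6.4, A = 5.12 in², y = 3.9 in, Ī = 17.476 in⁴.
Top flange: 4.4 × 0.7, A = 3.08 in², y = 7.45 in, Ī = 0.12577 in⁴.
By symmetry the centroid is at mid-height, ȳ = 3.9 in.
Transfer each piece to the horizontal axis through the centroid using Ī + A·d² with d = y − 3.9:
  bottom flange: d = -3.55 in → contributes +38.941 in⁴
  web: d = 0 in → contributes +17.476 in⁴
  top flange: d = 3.55 in → contributes +38.941 in⁴
Total I = 95.359 in⁴.
Extreme fibre distance c = 3.9 in; S = I/c = 24.451 in³.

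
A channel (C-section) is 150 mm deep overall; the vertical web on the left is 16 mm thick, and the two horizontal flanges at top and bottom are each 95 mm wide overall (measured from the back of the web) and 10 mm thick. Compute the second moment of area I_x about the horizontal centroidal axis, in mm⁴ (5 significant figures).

Decompose the section into non-overlapping parts with the origin at the bottom-left of its bounding rectangle.
Web: 16 × 150, A = 2 400 mm², y = 75 mm, Ī = 4 500 000 mm⁴.
Top flange (beyond web): 79 × 10, A = 790 mm², y = 145 mm, Ī = 6583.333 mm⁴.
Bottom flange (beyond web): 79 × 10, A = 790 mm², y = 5 mm, Ī = 6583.333 mm⁴.
By symmetry the centroid is at mid-height, ȳ = 75 mm.
Transfer each piece to the horizontal centroidal axis using Ī + A·d² with d = y − 75:
  web: d = 0 mm → contributes +4 500 000 mm⁴
  top flange (beyond web): d = 70 mm → contributes +3 877 583 mm⁴
  bottom flange (beyond web): d = -70 mm → contributes +3 877 583 mm⁴
Total I = 12 255 167 mm⁴.

I_x ≈ 1.2255 × 10⁷ mm⁴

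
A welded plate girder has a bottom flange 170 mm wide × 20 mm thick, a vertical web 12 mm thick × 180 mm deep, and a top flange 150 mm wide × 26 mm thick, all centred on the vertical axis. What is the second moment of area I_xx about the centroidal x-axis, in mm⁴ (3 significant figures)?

Treat the section as a set of non-overlapping primitives; coordinates are from the bounding-box lower-left.
Bottom plate: 170 × 20, A = 3 400 mm², y = 10 mm, Ī = 113 333 mm⁴.
Web plate: 12 × 180, A = 2 160 mm², y = 110 mm, Ī = 5 832 000 mm⁴.
Top plate: 150 × 26, A = 3 900 mm², y = 213 mm, Ī = 219 700 mm⁴.
Centroid: ȳ = ΣA·y / ΣA = 116.52 mm.
Transfer each piece to the centroidal x-axis using Ī + A·d² with d = y − 116.52:
  bottom plate: d = -106.52 mm → contributes +38 693 061 mm⁴
  web plate: d = -6.5222 mm → contributes +5 923 884 mm⁴
  top plate: d = 96.478 mm → contributes +36 520 768 mm⁴
Total I = 81 137 714 mm⁴.

I_xx ≈ 8.11 × 10⁷ mm⁴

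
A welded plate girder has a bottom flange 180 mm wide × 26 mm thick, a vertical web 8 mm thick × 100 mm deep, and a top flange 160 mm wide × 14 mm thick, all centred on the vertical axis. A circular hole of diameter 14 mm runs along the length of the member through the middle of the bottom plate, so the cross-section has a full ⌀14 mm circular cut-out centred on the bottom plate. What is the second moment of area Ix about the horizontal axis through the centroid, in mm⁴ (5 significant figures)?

Break the section into simple shapes (no overlaps), measuring from the bottom-left corner of the bounding box.
Bottom plate: 180 × 26, A = 4 680 mm², y = 13 mm, Ī = 263 640 mm⁴.
Web plate: 8 × 100, A = 800 mm², y = 76 mm, Ī = 666666.7 mm⁴.
Top plate: 160 × 14, A = 2 240 mm², y = 133 mm, Ī = 36586.67 mm⁴.
Hole (subtracted): ⌀14, A = 153.938 mm², y = 13 mm, Ī = 1885.741 mm⁴.
Centroid: ȳ = ΣA·y / ΣA = 55.18839 mm.
Transfer each piece to the horizontal axis through the centroid using Ī + A·d² with d = y − 55.18839:
  bottom plate: d = -42.18839 mm → contributes +8 593 387 mm⁴
  web plate: d = 20.81161 mm → contributes +1 013 165 mm⁴
  top plate: d = 77.81161 mm → contributes +13 598 994 mm⁴
  hole: d = -42.18839 mm → contributes −275 874 mm⁴
Total I = 22 929 672 mm⁴.

Ix ≈ 2.2930 × 10⁷ mm⁴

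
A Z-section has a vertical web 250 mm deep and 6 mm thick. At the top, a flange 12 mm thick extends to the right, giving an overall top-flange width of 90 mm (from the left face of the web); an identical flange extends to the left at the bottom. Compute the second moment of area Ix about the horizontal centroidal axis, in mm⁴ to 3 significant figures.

Ix ≈ 3.64 × 10⁷ mm⁴

Split into non-overlapping primitives; take the origin at the lower-left of the bounding box.
Web: 6 × 250, A = 1 500 mm², y = 125 mm, Ī = 7 812 500 mm⁴.
Top flange (beyond web): 84 × 12, A = 1 008 mm², y = 244 mm, Ī = 12 096 mm⁴.
Bottom flange (beyond web): 84 × 12, A = 1 008 mm², y = 6 mm, Ī = 12 096 mm⁴.
Centroid: ȳ = ΣA·y / ΣA = 125 mm.
Transfer each piece to the horizontal centroidal axis using Ī + A·d² with d = y − 125:
  web: d = 0 mm → contributes +7 812 500 mm⁴
  top flange (beyond web): d = 119 mm → contributes +14 286 384 mm⁴
  bottom flange (beyond web): d = -119 mm → contributes +14 286 384 mm⁴
Total I = 36 385 268 mm⁴.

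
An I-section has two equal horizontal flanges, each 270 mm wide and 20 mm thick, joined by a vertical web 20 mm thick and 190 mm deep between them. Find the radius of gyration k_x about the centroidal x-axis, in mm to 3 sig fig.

k_x ≈ 94.7 mm

Decompose the section into non-overlapping parts with the origin at the bottom-left of its bounding rectangle.
Bottom flange: 270 × 20, A = 5 400 mm², y = 10 mm, Ī = 180 000 mm⁴.
Web: 20 × 190, A = 3 800 mm², y = 115 mm, Ī = 11 431 667 mm⁴.
Top flange: 270 × 20, A = 5 400 mm², y = 220 mm, Ī = 180 000 mm⁴.
By symmetry the centroid is at mid-height, ȳ = 115 mm.
Transfer each piece to the centroidal x-axis using Ī + A·d² with d = y − 115:
  bottom flange: d = -105 mm → contributes +59 715 000 mm⁴
  web: d = 0 mm → contributes +11 431 667 mm⁴
  top flange: d = 105 mm → contributes +59 715 000 mm⁴
Total I = 130 861 667 mm⁴.
Radius of gyration: k = √(I/A) = √(130 861 667 / 14 600) = 94.674 mm.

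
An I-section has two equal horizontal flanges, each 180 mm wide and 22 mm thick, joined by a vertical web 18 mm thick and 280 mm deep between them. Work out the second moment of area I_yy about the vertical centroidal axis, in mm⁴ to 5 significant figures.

Split into non-overlapping primitives; take the origin at the lower-left of the bounding box.
Bottom flange: 180 × 22, A = 3 960 mm², x = 90 mm, Ī = 10 692 000 mm⁴.
Web: 18 × 280, A = 5 040 mm², x = 90 mm, Ī = 136 080 mm⁴.
Top flange: 180 × 22, A = 3 960 mm², x = 90 mm, Ī = 10 692 000 mm⁴.
By symmetry the centroid is at mid-width, x̄ = 90 mm.
All pieces are centred on the vertical centroidal axis, so I = ΣĪ = 21 520 080 mm⁴.

I_yy ≈ 2.1520 × 10⁷ mm⁴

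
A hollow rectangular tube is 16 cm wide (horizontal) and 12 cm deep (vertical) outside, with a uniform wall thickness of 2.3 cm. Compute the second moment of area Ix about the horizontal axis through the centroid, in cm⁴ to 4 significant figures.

Ix ≈ 1919 cm⁴

Break the section into simple shapes (no overlaps), measuring from the bottom-left corner of the bounding box.
Outer rectangle: 16 × 12, A = 192 cm², y = 6 cm, Ī = 2 304 cm⁴.
Inner void (subtracted): 11.4 × 7.4, A = 84.36 cm², y = 6 cm, Ī = 384.963 cm⁴.
By symmetry the centroid is at mid-height, ȳ = 6 cm.
All pieces are centred on the horizontal axis through the centroid, so I = ΣĪ (holes subtracted) = 1919.04 cm⁴.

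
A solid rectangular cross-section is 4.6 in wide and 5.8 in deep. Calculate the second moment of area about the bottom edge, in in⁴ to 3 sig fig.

The section: 4.6 × 5.8, A = 26.68 in², y = 2.9 in, Ī = 74.793 in⁴.
Transfer it to the bottom edge using Ī + A·d² with d = y − 0:
  the section: d = 2.9 in → contributes +299.17 in⁴
Total I = 299.17 in⁴.

I_base ≈ 299 in⁴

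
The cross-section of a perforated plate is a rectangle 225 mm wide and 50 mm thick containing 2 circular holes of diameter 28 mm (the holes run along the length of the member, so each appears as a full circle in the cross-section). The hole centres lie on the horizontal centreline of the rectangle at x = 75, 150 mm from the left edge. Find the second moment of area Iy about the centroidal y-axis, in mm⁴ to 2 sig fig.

Iy ≈ 4.6 × 10⁷ mm⁴

Split into non-overlapping primitives; take the origin at the lower-left of the bounding box.
Plate: 225 × 50, A = 11 250 mm², x = 112.5 mm, Ī = 47 460 938 mm⁴.
Hole 1 (subtracted): ⌀28, A = 615.8 mm², x = 75 mm, Ī = 30 172 mm⁴.
Hole 2 (subtracted): ⌀28, A = 615.8 mm², x = 150 mm, Ī = 30 172 mm⁴.
By symmetry the centroid is at mid-width, x̄ = 112.5 mm.
Transfer each piece to the centroidal y-axis using Ī + A·d² with d = x − 112.5:
  plate: d = 0 mm → contributes +47 460 938 mm⁴
  hole 1: d = -37.5 mm → contributes −896 073 mm⁴
  hole 2: d = 37.5 mm → contributes −896 073 mm⁴
Total I = 45 668 791 mm⁴.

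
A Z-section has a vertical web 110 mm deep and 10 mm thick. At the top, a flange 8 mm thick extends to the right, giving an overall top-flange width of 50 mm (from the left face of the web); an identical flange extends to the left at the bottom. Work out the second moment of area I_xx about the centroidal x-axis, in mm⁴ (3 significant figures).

I_xx ≈ 2.78 × 10⁶ mm⁴

Decompose the section into non-overlapping parts with the origin at the bottom-left of its bounding rectangle.
Web: 10 × 110, A = 1 100 mm², y = 55 mm, Ī = 1 109 167 mm⁴.
Top flange (beyond web): 40 × 8, A = 320 mm², y = 106 mm, Ī = 1706.7 mm⁴.
Bottom flange (beyond web): 40 × 8, A = 320 mm², y = 4 mm, Ī = 1706.7 mm⁴.
Centroid: ȳ = ΣA·y / ΣA = 55 mm.
Transfer each piece to the centroidal x-axis using Ī + A·d² with d = y − 55:
  web: d = 0 mm → contributes +1 109 167 mm⁴
  top flange (beyond web): d = 51 mm → contributes +834 027 mm⁴
  bottom flange (beyond web): d = -51 mm → contributes +834 027 mm⁴
Total I = 2 777 220 mm⁴.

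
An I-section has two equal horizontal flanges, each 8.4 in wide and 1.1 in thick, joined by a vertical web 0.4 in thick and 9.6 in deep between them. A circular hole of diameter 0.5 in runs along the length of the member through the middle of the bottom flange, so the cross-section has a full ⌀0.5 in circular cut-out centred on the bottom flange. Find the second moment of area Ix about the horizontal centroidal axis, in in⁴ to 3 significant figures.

Ix ≈ 555 in⁴

Split into non-overlapping primitives; take the origin at the lower-left of the bounding box.
Bottom flange: 8.4 × 1.1, A = 9.24 in², y = 0.55 in, Ī = 0.9317 in⁴.
Web: 0.4 × 9.6, A = 3.84 in², y = 5.9 in, Ī = 29.491 in⁴.
Top flange: 8.4 × 1.1, A = 9.24 in², y = 11.25 in, Ī = 0.9317 in⁴.
Hole (subtracted): ⌀0.5, A = 0.19635 in², y = 0.55 in, Ī = 0.003068 in⁴.
Centroid: ȳ = ΣA·y / ΣA = 5.9475 in.
Transfer each piece to the horizontal centroidal axis using Ī + A·d² with d = y − 5.9475:
  bottom flange: d = -5.3975 in → contributes +270.12 in⁴
  web: d = -0.047482 in → contributes +29.5 in⁴
  top flange: d = 5.3025 in → contributes +260.73 in⁴
  hole: d = -5.3975 in → contributes −5.7233 in⁴
Total I = 554.63 in⁴.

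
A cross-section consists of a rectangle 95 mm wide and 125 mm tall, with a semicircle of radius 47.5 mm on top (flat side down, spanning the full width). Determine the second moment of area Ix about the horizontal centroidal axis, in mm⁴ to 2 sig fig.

Ix ≈ 3.5 × 10⁷ mm⁴

Decompose the section into non-overlapping parts with the origin at the bottom-left of its bounding rectangle.
Rectangular body: 95 × 125, A = 11 875 mm², y = 62.5 mm, Ī = 15 462 240 mm⁴.
Semicircular cap: semicircle r = 47.5, A = 3 544 mm², y = 145.2 mm, Ī = 558 736 mm⁴.
Centroid: ȳ = ΣA·y / ΣA = 81.5 mm.
Transfer each piece to the horizontal centroidal axis using Ī + A·d² with d = y − 81.5:
  rectangular body: d = -19 mm → contributes +19 748 871 mm⁴
  semicircular cap: d = 63.66 mm → contributes +14 921 652 mm⁴
Total I = 34 670 523 mm⁴.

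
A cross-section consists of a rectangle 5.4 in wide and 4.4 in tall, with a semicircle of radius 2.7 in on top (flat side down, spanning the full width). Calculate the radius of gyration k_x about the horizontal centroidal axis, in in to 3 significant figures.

Treat the section as a set of non-overlapping primitives; coordinates are from the bounding-box lower-left.
Rectangular body: 5.4 × 4.4, A = 23.76 in², y = 2.2 in, Ī = 38.333 in⁴.
Semicircular cap: semicircle r = 2.7, A = 11.451 in², y = 5.5459 in, Ī = 5.8329 in⁴.
Centroid: ȳ = ΣA·y / ΣA = 3.2881 in.
Transfer each piece to the horizontal centroidal axis using Ī + A·d² with d = y − 3.2881:
  rectangular body: d = -1.0881 in → contributes +66.466 in⁴
  semicircular cap: d = 2.2578 in → contributes +64.206 in⁴
Total I = 130.67 in⁴.
Radius of gyration: k = √(I/A) = √(130.67 / 35.211) = 1.9264 in.

k_x ≈ 1.93 in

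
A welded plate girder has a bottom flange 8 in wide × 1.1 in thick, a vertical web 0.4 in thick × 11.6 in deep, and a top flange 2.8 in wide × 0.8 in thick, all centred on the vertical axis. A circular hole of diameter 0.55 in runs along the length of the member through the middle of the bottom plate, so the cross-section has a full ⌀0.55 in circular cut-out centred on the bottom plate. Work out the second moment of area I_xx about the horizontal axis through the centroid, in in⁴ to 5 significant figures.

I_xx ≈ 378.27 in⁴

Split into non-overlapping primitives; take the origin at the lower-left of the bounding box.
Bottom plate: 8 × 1.1, A = 8.8 in², y = 0.55 in, Ī = 0.8873333 in⁴.
Web plate: 0.4 × 11.6, A = 4.64 in², y = 6.9 in, Ī = 52.02987 in⁴.
Top plate: 2.8 × 0.8, A = 2.24 in², y = 13.1 in, Ī = 0.1194667 in⁴.
Hole (subtracted): ⌀0.55, A = 0.2375829 in², y = 0.55 in, Ī = 0.004491803 in⁴.
Centroid: ȳ = ΣA·y / ΣA = 4.278432 in.
Transfer each piece to the horizontal axis through the centroid using Ī + A·d² with d = y − 4.278432:
  bottom plate: d = -3.728432 in → contributes +123.2179 in⁴
  web plate: d = 2.621568 in → contributes +83.91882 in⁴
  top plate: d = 8.821568 in → contributes +174.4364 in⁴
  hole: d = -3.728432 in → contributes −3.307181 in⁴
Total I = 378.266 in⁴.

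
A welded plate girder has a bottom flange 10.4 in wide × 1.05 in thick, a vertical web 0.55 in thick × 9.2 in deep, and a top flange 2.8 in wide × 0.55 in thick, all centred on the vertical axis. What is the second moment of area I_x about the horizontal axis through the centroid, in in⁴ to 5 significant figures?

I_x ≈ 226.13 in⁴

Treat the section as a set of non-overlapping primitives; coordinates are from the bounding-box lower-left.
Bottom plate: 10.4 × 1.05, A = 10.92 in², y = 0.525 in, Ī = 1.003275 in⁴.
Web plate: 0.55 × 9.2, A = 5.06 in², y = 5.65 in, Ī = 35.68987 in⁴.
Top plate: 2.8 × 0.55, A = 1.54 in², y = 10.525 in, Ī = 0.03882083 in⁴.
Centroid: ȳ = ΣA·y / ΣA = 2.884161 in.
Transfer each piece to the horizontal axis through the centroid using Ī + A·d² with d = y − 2.884161:
  bottom plate: d = -2.359161 in → contributes +61.78007 in⁴
  web plate: d = 2.765839 in → contributes +74.39819 in⁴
  top plate: d = 7.640839 in → contributes +89.94775 in⁴
Total I = 226.126 in⁴.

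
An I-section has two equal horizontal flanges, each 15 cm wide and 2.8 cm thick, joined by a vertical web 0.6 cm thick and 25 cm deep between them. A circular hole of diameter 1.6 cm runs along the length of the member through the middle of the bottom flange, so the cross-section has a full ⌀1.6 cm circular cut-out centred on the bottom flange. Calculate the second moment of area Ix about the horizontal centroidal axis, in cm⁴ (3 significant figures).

Decompose the section into non-overlapping parts with the origin at the bottom-left of its bounding rectangle.
Bottom flange: 15 × 2.8, A = 42 cm², y = 1.4 cm, Ī = 27.44 cm⁴.
Web: 0.6 × 25, A = 15 cm², y = 15.3 cm, Ī = 781.25 cm⁴.
Top flange: 15 × 2.8, A = 42 cm², y = 29.2 cm, Ī = 27.44 cm⁴.
Hole (subtracted): ⌀1.6, A = 2.0106 cm², y = 1.4 cm, Ī = 0.3217 cm⁴.
Centroid: ȳ = ΣA·y / ΣA = 15.588 cm.
Transfer each piece to the horizontal centroidal axis using Ī + A·d² with d = y − 15.588:
  bottom flange: d = -14.188 cm → contributes +8482.2 cm⁴
  web: d = -0.28815 cm → contributes +782.5 cm⁴
  top flange: d = 13.612 cm → contributes +7809.3 cm⁴
  hole: d = -14.188 cm → contributes −405.07 cm⁴
Total I = 16 669 cm⁴.

Ix ≈ 1.67 × 10⁴ cm⁴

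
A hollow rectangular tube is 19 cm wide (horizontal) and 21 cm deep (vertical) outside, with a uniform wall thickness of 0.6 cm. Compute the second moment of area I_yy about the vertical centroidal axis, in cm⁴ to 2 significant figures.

I_yy ≈ 2700 cm⁴

Split into non-overlapping primitives; take the origin at the lower-left of the bounding box.
Outer rectangle: 19 × 21, A = 399 cm², x = 9.5 cm, Ī = 12 003 cm⁴.
Inner void (subtracted): 17.8 × 19.8, A = 352.4 cm², x = 9.5 cm, Ī = 9 306 cm⁴.
By symmetry the centroid is at mid-width, x̄ = 9.5 cm.
All pieces are centred on the vertical centroidal axis, so I = ΣĪ (holes subtracted) = 2 698 cm⁴.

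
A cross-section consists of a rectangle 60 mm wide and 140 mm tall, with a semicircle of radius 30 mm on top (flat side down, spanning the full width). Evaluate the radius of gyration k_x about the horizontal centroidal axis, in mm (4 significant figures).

Split into non-overlapping primitives; take the origin at the lower-left of the bounding box.
Rectangular body: 60 × 140, A = 8 400 mm², y = 70 mm, Ī = 13 720 000 mm⁴.
Semicircular cap: semicircle r = 30, A = 1413.72 mm², y = 152.732 mm, Ī = 88903.1 mm⁴.
Centroid: ȳ = ΣA·y / ΣA = 81.918 mm.
Transfer each piece to the horizontal centroidal axis using Ī + A·d² with d = y − 81.918:
  rectangular body: d = -11.918 mm → contributes +14 913 131 mm⁴
  semicircular cap: d = 70.8144 mm → contributes +7 178 232 mm⁴
Total I = 22 091 363 mm⁴.
Radius of gyration: k = √(I/A) = √(22 091 363 / 9813.72) = 47.4454 mm.

k_x ≈ 47.45 mm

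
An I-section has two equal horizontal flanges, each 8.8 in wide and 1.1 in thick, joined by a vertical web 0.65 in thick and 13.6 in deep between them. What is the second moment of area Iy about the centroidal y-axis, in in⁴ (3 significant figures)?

Iy ≈ 125 in⁴

Treat the section as a set of non-overlapping primitives; coordinates are from the bounding-box lower-left.
Bottom flange: 8.8 × 1.1, A = 9.68 in², x = 4.4 in, Ī = 62.468 in⁴.
Web: 0.65 × 13.6, A = 8.84 in², x = 4.4 in, Ī = 0.31124 in⁴.
Top flange: 8.8 × 1.1, A = 9.68 in², x = 4.4 in, Ī = 62.468 in⁴.
By symmetry the centroid is at mid-width, x̄ = 4.4 in.
All pieces are centred on the centroidal y-axis, so I = ΣĪ = 125.25 in⁴.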